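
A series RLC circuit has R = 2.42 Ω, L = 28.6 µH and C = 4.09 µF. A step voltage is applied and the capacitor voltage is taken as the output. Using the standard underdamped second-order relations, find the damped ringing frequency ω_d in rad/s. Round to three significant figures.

For a series RLC circuit (capacitor voltage as output), ω_n = 1/√(LC) = 1/√(28.6 µH · 4.09 µF) = 92500 rad/s.
ζ = (R/2)·√(C/L) = (2.42/2)·√(4.09 µF/28.6 µH) = 0.458.
ω_d = 92500·√(1 − 0.458²) = 82200 rad/s.

ω_d ≈ 82200 rad/s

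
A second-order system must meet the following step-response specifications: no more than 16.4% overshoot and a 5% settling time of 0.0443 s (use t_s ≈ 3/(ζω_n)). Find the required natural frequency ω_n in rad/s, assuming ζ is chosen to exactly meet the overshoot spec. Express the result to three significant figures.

ω_n ≈ 136 rad/s

From %OS = 100·exp(−πζ/√(1−ζ²)), invert to get ζ = −ln(OS)/√(π² + ln²(OS)) with OS = 0.164.
−ln 0.164 = 1.808, so ζ = 1.808/√(π² + 3.268) = 0.499.
From t_s ≈ 3/(ζω_n): ω_n = 3/(ζ·t_s) = 3/(0.499·0.0443) = 136 rad/s.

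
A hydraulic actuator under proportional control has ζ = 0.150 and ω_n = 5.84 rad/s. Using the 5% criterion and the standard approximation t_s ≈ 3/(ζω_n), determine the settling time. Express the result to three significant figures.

t_s ≈ 3.42 s

t_s ≈ 3/(ζω_n) = 3/(0.150 × 5.84) = 3.42 s.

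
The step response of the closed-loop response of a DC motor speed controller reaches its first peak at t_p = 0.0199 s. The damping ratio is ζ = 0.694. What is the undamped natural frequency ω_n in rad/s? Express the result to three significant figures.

Peak time t_p = π/ω_d, so ω_d = π/t_p = π/0.0199 = 158 rad/s.
ω_n = ω_d/√(1−ζ²) = 158/√0.518 = 219 rad/s.

ω_n ≈ 219 rad/s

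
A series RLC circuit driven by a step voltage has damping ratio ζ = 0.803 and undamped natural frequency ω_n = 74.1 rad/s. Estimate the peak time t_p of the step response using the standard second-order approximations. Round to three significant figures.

The damped frequency is ω_d = ω_n√(1−ζ²) = 74.1·√(1−0.645) = 44.2 rad/s.
Peak time t_p = π/ω_d = π/44.2 = 0.0711 s.

t_p ≈ 0.0711 s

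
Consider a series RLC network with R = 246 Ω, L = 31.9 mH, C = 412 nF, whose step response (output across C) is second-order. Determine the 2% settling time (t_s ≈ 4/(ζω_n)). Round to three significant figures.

For a series RLC circuit (capacitor voltage as output), ω_n = 1/√(LC) = 1/√(31.9 mH · 412 nF) = 8720 rad/s.
ζ = (R/2)·√(C/L) = (246/2)·√(412 nF/31.9 mH) = 0.442.
t_s ≈ 4/(ζω_n) = 0.00104 s.

t_s ≈ 0.00104 s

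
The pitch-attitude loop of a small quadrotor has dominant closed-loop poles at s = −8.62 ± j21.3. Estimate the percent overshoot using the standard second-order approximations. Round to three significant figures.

|pole| = ω_n = √(8.62² + 21.3²) = 23.0 rad/s; ζ = cos θ = σ/ω_n = 0.375.
%OS = 100 e^{−πζ/√(1−ζ²)} with ζ = 0.375 gives 28.0%.

%OS ≈ 28.0%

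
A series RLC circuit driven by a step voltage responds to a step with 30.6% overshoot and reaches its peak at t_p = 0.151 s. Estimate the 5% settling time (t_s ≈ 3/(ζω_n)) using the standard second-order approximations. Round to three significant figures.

t_s ≈ 0.383 s

ζ from %OS: ζ = |ln 0.306|/√(π²+ln²0.306) = 0.353.
t_p = π/ω_d ⇒ ω_d = 20.8 rad/s; then ω_n = ω_d/√(1−ζ²) = 22.2 rad/s.
t_s ≈ 3/(ζω_n) = 3/(0.353·22.2) = 0.383 s.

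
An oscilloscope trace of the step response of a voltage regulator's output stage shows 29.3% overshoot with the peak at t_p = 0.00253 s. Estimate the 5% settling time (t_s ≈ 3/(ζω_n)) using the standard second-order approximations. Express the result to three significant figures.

t_s ≈ 0.00618 s

ζ from %OS: ζ = |ln 0.293|/√(π²+ln²0.293) = 0.364.
t_p = π/ω_d ⇒ ω_d = 1240 rad/s; then ω_n = ω_d/√(1−ζ²) = 1330 rad/s.
t_s ≈ 3/(ζω_n) = 3/(0.364·1330) = 0.00618 s.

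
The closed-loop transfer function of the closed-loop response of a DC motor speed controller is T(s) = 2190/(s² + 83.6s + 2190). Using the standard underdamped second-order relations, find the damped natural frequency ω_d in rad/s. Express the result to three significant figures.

ω_d ≈ 21.0 rad/s

Matching coefficients with s² + 2ζω_n s + ω_n² gives ω_n² = 2190 ⇒ ω_n = 46.8 rad/s, and ζ = 83.6/(2ω_n) = 0.893.
ω_d = ω_n√(1−ζ²) = 21.0 rad/s.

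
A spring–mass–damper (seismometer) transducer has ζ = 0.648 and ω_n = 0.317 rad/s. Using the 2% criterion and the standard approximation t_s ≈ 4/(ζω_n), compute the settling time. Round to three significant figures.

t_s ≈ 4/(ζω_n) = 4/(0.648 × 0.317) = 19.5 s.

t_s ≈ 19.5 s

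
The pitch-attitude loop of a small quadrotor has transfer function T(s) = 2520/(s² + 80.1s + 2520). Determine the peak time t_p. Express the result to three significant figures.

t_p ≈ 0.104 s

Comparing the denominator to s² + 2ζω_n s + ω_n²: ω_n = √2520 = 50.2 rad/s, and 2ζω_n = 80.1 so ζ = 80.1/(2·50.2) = 0.798.
ω_d = 50.2·√(1 − 0.798²) = 30.3 rad/s. Then t_p = π/ω_d = 0.104 s.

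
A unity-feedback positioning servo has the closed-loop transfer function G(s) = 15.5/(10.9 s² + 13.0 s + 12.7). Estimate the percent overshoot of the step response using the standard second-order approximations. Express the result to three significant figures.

Dividing through by 10.9: denominator becomes s² + 1.193 s + 1.165.
So ω_n = √1.165 = 1.08 rad/s and ζ = 1.193/(2·1.08) = 0.552.
Overshoot: exp(−π·0.552/√(1−0.552²)) = 0.125, i.e. 12.5%.

%OS ≈ 12.5%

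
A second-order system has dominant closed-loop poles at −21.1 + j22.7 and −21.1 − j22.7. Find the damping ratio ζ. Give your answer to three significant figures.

ζ ≈ 0.681

The poles are at −σ ± jω_d with σ = 21.1 and ω_d = 22.7, so ω_n = √(σ²+ω_d²) = 31.0 rad/s and ζ = σ/ω_n = 0.681.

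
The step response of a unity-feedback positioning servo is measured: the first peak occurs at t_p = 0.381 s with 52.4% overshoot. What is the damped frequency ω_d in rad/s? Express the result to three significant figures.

ω_d ≈ 8.25 rad/s

t_p = π/ω_d, so ω_d = π/0.381 = 8.25 rad/s.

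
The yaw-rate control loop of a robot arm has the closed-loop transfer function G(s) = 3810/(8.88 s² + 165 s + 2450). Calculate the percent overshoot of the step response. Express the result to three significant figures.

Dividing through by 8.88: denominator becomes s² + 18.58 s + 275.9.
So ω_n = √275.9 = 16.6 rad/s and ζ = 18.58/(2·16.6) = 0.559.
%OS = 100 e^{−πζ/√(1−ζ²)} with ζ = 0.559 gives 12.0%.

%OS ≈ 12.0%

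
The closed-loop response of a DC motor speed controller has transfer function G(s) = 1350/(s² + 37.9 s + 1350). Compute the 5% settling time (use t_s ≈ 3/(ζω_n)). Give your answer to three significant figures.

Comparing the denominator to s² + 2ζω_n s + ω_n²: ω_n = √1350 = 36.7 rad/s, and 2ζω_n = 37.9 so ζ = 37.9/(2·36.7) = 0.516.
t_s ≈ 3/(ζω_n) = 3/(0.516·36.7) = 0.158 s.

t_s ≈ 0.158 s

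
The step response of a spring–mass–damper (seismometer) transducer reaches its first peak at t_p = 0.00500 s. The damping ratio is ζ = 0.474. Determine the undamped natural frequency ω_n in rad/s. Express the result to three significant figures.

Peak time t_p = π/ω_d, so ω_d = π/t_p = π/0.00500 = 628 rad/s.
ω_n = ω_d/√(1−ζ²) = 628/√0.775 = 714 rad/s.

ω_n ≈ 714 rad/s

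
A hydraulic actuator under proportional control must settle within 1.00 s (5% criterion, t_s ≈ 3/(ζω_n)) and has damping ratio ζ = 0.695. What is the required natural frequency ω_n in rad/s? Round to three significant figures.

Rearranging t_s ≈ 3/(ζω_n) gives ω_n = 3/(ζ·t_s) = 3/(0.695 × 1.00) = 4.32 rad/s.

ω_n ≈ 4.32 rad/s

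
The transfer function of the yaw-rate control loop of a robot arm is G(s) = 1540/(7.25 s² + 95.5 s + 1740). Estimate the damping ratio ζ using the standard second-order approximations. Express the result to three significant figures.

ζ ≈ 0.425

Dividing through by 7.25: denominator becomes s² + 13.17 s + 240.0.
So ω_n = √240.0 = 15.5 rad/s and ζ = 13.17/(2·15.5) = 0.425.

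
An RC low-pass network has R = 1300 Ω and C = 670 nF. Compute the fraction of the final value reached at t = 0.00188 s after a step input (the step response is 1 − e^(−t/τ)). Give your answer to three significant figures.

y/y_∞ ≈ 0.884

τ = RC = 1300 × 670 nF = 0.000871 s.
y(t)/y_∞ = 1 − e^(−t/τ) = 1 − e^(−0.00188/0.000871) = 1 − e^(−2.16) = 0.884.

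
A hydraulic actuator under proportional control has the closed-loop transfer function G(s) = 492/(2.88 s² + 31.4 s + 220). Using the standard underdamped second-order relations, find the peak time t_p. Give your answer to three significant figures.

Dividing through by 2.88: denominator becomes s² + 10.90 s + 76.39.
So ω_n = √76.39 = 8.74 rad/s and ζ = 10.90/(2·8.74) = 0.624.
ω_d = ω_n√(1−ζ²) = 6.83 rad/s. t_p = π/ω_d = 0.460 s.

t_p ≈ 0.460 s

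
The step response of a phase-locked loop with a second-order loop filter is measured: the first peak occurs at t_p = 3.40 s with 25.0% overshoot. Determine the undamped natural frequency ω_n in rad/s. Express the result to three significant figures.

ω_n ≈ 1.01 rad/s

The overshoot fixes ζ = −ln(OS)/√(π²+ln²(OS)) = 0.404.
From t_p = π/ω_d, ω_d = π/3.40 = 0.924 rad/s, so ω_n = ω_d/√(1−ζ²) = 1.01 rad/s.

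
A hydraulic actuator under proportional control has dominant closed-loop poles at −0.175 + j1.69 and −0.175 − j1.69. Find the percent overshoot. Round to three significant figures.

%OS ≈ 72.2%

With σ = 0.175, ω_d = 1.69: ω_n = √(σ²+ω_d²) = 1.70 rad/s, ζ = σ/ω_n = 0.103.
Overshoot: exp(−π·0.103/√(1−0.103²)) = 0.722, i.e. 72.2%.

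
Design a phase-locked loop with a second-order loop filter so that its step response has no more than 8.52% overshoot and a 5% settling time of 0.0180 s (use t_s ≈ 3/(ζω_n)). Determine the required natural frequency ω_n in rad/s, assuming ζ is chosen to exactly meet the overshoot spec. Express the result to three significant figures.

ω_n ≈ 270 rad/s

ζ = −ln(OS)/√(π² + (ln OS)²). With OS = 0.0852, ln OS = −2.463 and ζ = 2.463/3.992 = 0.617.
From t_s ≈ 3/(ζω_n): ω_n = 3/(ζ·t_s) = 3/(0.617·0.0180) = 270 rad/s.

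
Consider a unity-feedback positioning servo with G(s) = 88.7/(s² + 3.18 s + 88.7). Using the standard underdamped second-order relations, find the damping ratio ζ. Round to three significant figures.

Comparing the denominator to s² + 2ζω_n s + ω_n²: ω_n = √88.7 = 9.42 rad/s, and 2ζω_n = 3.18 so ζ = 3.18/(2·9.42) = 0.169.

ζ ≈ 0.169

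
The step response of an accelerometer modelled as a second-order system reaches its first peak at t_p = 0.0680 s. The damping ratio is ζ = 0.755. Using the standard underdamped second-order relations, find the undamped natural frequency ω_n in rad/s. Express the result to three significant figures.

Peak time t_p = π/ω_d, so ω_d = π/t_p = π/0.0680 = 46.2 rad/s.
ω_n = ω_d/√(1−ζ²) = 46.2/√0.430 = 70.5 rad/s.

ω_n ≈ 70.5 rad/s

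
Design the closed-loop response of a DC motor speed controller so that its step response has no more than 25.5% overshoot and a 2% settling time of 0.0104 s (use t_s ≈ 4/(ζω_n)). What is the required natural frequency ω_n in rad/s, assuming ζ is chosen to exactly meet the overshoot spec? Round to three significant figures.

ω_n ≈ 964 rad/s

ζ = −ln(OS)/√(π² + (ln OS)²). With OS = 0.255, ln OS = −1.366 and ζ = 1.366/3.426 = 0.399.
From t_s ≈ 4/(ζω_n): ω_n = 4/(ζ·t_s) = 4/(0.399·0.0104) = 964 rad/s.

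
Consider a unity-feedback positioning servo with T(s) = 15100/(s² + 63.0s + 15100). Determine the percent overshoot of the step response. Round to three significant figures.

%OS ≈ 43.5%

Comparing the denominator to s² + 2ζω_n s + ω_n²: ω_n = √15100 = 123 rad/s, and 2ζω_n = 63.0 so ζ = 63.0/(2·123) = 0.256.
Overshoot: exp(−π·0.256/√(1−0.256²)) = 0.435, i.e. 43.5%.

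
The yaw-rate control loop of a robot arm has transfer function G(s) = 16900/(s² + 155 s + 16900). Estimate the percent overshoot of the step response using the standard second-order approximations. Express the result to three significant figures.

Comparing the denominator to s² + 2ζω_n s + ω_n²: ω_n = √16900 = 130 rad/s, and 2ζω_n = 155 so ζ = 155/(2·130) = 0.596.
%OS = 100 e^{−πζ/√(1−ζ²)} with ζ = 0.596 gives 9.70%.

%OS ≈ 9.70%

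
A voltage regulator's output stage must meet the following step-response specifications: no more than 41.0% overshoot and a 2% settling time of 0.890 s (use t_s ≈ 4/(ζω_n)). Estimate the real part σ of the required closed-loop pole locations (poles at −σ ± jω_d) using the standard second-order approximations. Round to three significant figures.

The settling-time spec alone fixes σ = ζω_n = 4/t_s = 4/0.890 = 4.49.
(Overshoot then fixes ζ = 0.273 and hence ω_d = σ·√(1−ζ²)/ζ = 15.8 rad/s.)

σ ≈ 4.49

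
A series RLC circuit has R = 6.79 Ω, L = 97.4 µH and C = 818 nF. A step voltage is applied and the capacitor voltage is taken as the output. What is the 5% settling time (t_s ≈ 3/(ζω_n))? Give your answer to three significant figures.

For a series RLC circuit (capacitor voltage as output), ω_n = 1/√(LC) = 1/√(97.4 µH · 818 nF) = 112000 rad/s.
ζ = (R/2)·√(C/L) = (6.79/2)·√(818 nF/97.4 µH) = 0.311.
t_s ≈ 3/(ζω_n) = 0.0000861 s.

t_s ≈ 0.0000861 s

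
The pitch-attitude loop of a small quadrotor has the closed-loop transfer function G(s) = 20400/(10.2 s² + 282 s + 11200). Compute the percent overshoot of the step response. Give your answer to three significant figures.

Dividing through by 10.2: denominator becomes s² + 27.65 s + 1098.
So ω_n = √1098 = 33.1 rad/s and ζ = 27.65/(2·33.1) = 0.417.
Overshoot: exp(−π·0.417/√(1−0.417²)) = 0.236, i.e. 23.6%.

%OS ≈ 23.6%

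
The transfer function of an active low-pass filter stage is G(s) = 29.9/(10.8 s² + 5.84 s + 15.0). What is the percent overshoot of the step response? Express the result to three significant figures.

Dividing through by 10.8: denominator becomes s² + 0.5407 s + 1.389.
So ω_n = √1.389 = 1.18 rad/s and ζ = 0.5407/(2·1.18) = 0.229.
%OS = 100 e^{−πζ/√(1−ζ²)} with ζ = 0.229 gives 47.7%.

%OS ≈ 47.7%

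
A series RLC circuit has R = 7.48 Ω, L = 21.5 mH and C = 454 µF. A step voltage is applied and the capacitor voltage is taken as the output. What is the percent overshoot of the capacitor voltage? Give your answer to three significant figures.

For a series RLC circuit (capacitor voltage as output), ω_n = 1/√(LC) = 1/√(21.5 mH · 454 µF) = 320 rad/s.
ζ = (R/2)·√(C/L) = (7.48/2)·√(454 µF/21.5 mH) = 0.543.
Overshoot: exp(−π·0.543/√(1−0.543²)) = 0.131, i.e. 13.1%.

%OS ≈ 13.1%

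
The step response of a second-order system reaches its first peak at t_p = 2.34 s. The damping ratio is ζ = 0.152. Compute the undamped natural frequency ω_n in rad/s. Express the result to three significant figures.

ω_n ≈ 1.36 rad/s

Peak time t_p = π/ω_d, so ω_d = π/t_p = π/2.34 = 1.34 rad/s.
ω_n = ω_d/√(1−ζ²) = 1.34/√0.977 = 1.36 rad/s.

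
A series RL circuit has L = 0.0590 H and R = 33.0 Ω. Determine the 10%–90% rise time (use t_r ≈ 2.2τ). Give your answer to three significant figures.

t_r ≈ 0.00393 s

τ = L/R = 0.0590/33.0 = 0.00179 s.
t_r ≈ 2.2τ = 0.00393 s.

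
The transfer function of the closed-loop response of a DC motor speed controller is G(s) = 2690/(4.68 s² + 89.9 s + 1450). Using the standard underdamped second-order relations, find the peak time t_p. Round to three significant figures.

Dividing through by 4.68: denominator becomes s² + 19.21 s + 309.8.
So ω_n = √309.8 = 17.6 rad/s and ζ = 19.21/(2·17.6) = 0.546.
The damped frequency ω_d = ω_n√(1−ζ²) = 14.8 rad/s. t_p = π/ω_d = 0.213 s.

t_p ≈ 0.213 s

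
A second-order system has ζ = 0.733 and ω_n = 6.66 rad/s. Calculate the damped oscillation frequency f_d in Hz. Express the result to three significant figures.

f_d ≈ 0.721 Hz

ω_d = ω_n√(1−ζ²) = 6.66·√0.463 = 4.53 rad/s.
f_d = ω_d/(2π) = 0.721 Hz.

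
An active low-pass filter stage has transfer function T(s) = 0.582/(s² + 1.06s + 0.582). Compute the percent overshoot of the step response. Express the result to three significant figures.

%OS ≈ 4.81%

Comparing the denominator to s² + 2ζω_n s + ω_n²: ω_n = √0.582 = 0.763 rad/s, and 2ζω_n = 1.06 so ζ = 1.06/(2·0.763) = 0.695.
%OS = 100·exp(−πζ/√(1−ζ²)) = 4.81%.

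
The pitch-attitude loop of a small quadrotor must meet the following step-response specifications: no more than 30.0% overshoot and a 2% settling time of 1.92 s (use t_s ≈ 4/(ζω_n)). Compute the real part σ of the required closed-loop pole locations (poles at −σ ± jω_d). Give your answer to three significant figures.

σ ≈ 2.08

The settling-time spec alone fixes σ = ζω_n = 4/t_s = 4/1.92 = 2.08.
(Overshoot then fixes ζ = 0.358 and hence ω_d = σ·√(1−ζ²)/ζ = 5.44 rad/s.)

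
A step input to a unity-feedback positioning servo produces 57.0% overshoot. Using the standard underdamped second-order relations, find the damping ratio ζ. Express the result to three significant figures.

ζ = −ln(OS)/√(π² + (ln OS)²). With OS = 0.570, ln OS = −0.5621 and ζ = 0.5621/3.191 = 0.176.

ζ ≈ 0.176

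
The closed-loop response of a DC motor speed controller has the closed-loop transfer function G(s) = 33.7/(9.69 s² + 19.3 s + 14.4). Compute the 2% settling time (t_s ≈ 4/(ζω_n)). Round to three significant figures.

t_s ≈ 4.02 s

Dividing through by 9.69: denominator becomes s² + 1.992 s + 1.486.
So ω_n = √1.486 = 1.22 rad/s and ζ = 1.992/(2·1.22) = 0.817.
t_s ≈ 4/(ζω_n) = 4.02 s.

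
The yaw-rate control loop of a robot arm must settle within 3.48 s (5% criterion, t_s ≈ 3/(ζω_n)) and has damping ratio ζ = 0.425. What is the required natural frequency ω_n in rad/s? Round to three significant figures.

Rearranging t_s ≈ 3/(ζω_n) gives ω_n = 3/(ζ·t_s) = 3/(0.425 × 3.48) = 2.03 rad/s.

ω_n ≈ 2.03 rad/s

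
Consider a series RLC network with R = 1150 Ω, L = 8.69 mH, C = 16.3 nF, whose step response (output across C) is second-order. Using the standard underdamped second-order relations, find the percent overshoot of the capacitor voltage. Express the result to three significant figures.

%OS ≈ 1.81%

For a series RLC circuit (capacitor voltage as output), ω_n = 1/√(LC) = 1/√(8.69 mH · 16.3 nF) = 84000 rad/s.
ζ = (R/2)·√(C/L) = (1150/2)·√(16.3 nF/8.69 mH) = 0.788.
%OS = 100·exp(−πζ/√(1−ζ²)) = 1.81%.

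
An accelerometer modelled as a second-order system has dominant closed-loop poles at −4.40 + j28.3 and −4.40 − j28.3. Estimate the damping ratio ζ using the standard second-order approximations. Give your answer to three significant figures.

ζ ≈ 0.154

|pole| = ω_n = √(4.40² + 28.3²) = 28.6 rad/s; ζ = cos θ = σ/ω_n = 0.154.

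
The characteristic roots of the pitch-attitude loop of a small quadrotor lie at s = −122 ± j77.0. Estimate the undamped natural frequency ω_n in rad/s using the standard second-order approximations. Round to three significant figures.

ω_n ≈ 144 rad/s

The poles are at −σ ± jω_d with σ = 122 and ω_d = 77.0, so ω_n = √(σ²+ω_d²) = 144 rad/s and ζ = σ/ω_n = 0.846.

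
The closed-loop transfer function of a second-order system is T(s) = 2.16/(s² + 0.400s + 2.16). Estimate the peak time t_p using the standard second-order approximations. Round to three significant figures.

ω_n = √2.16 = 1.47 rad/s; ζ = 0.400/(2·1.47) = 0.136.
The damped frequency ω_d = ω_n√(1−ζ²) = 1.46 rad/s. Then t_p = π/ω_d = 2.16 s.

t_p ≈ 2.16 s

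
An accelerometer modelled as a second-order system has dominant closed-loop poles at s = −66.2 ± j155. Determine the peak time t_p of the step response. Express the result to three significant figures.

t_p ≈ 0.0203 s

t_p = π/ω_d with ω_d = 155 (the imaginary part), so t_p = 0.0203 s.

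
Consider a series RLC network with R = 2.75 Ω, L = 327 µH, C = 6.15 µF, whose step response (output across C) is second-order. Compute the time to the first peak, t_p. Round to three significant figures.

t_p ≈ 0.000143 s

For a series RLC circuit (capacitor voltage as output), ω_n = 1/√(LC) = 1/√(327 µH · 6.15 µF) = 22300 rad/s.
ζ = (R/2)·√(C/L) = (2.75/2)·√(6.15 µF/327 µH) = 0.189.
ω_d = ω_n√(1−ζ²) = 21900 rad/s. t_p = π/ω_d = 0.000143 s.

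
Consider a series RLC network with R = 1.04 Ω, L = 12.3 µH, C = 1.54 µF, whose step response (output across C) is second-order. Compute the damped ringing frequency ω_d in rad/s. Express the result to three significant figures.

ω_d ≈ 226000 rad/s

For a series RLC circuit (capacitor voltage as output), ω_n = 1/√(LC) = 1/√(12.3 µH · 1.54 µF) = 230000 rad/s.
ζ = (R/2)·√(C/L) = (1.04/2)·√(1.54 µF/12.3 µH) = 0.184.
ω_d = ω_n√(1−ζ²) = 226000 rad/s.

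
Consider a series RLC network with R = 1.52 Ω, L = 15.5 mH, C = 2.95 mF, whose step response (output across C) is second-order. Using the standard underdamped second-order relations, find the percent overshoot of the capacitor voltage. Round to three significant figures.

For a series RLC circuit (capacitor voltage as output), ω_n = 1/√(LC) = 1/√(15.5 mH · 2.95 mF) = 148 rad/s.
ζ = (R/2)·√(C/L) = (1.52/2)·√(2.95 mF/15.5 mH) = 0.332.
%OS = 100·exp(−πζ/√(1−ζ²)) = 33.2%.

%OS ≈ 33.2%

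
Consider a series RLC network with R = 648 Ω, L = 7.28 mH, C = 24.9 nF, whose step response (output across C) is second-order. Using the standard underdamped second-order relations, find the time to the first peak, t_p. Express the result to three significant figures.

t_p ≈ 0.0000528 s

For a series RLC circuit (capacitor voltage as output), ω_n = 1/√(LC) = 1/√(7.28 mH · 24.9 nF) = 74300 rad/s.
ζ = (R/2)·√(C/L) = (648/2)·√(24.9 nF/7.28 mH) = 0.599.
ω_d = ω_n√(1−ζ²) = 59500 rad/s. t_p = π/ω_d = 0.0000528 s.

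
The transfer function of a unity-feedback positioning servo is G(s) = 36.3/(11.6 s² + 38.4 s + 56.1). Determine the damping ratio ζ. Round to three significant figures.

Dividing through by 11.6: denominator becomes s² + 3.310 s + 4.836.
So ω_n = √4.836 = 2.20 rad/s and ζ = 3.310/(2·2.20) = 0.753.

ζ ≈ 0.753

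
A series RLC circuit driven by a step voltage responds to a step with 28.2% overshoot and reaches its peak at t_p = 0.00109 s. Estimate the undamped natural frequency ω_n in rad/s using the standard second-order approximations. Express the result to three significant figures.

ω_n ≈ 3110 rad/s

ζ from %OS: ζ = |ln 0.282|/√(π²+ln²0.282) = 0.374.
t_p = π/ω_d ⇒ ω_d = 2880 rad/s; then ω_n = ω_d/√(1−ζ²) = 3110 rad/s.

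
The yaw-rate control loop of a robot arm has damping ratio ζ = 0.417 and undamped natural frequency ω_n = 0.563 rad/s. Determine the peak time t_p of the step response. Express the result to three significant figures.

t_p ≈ 6.14 s

The damped frequency is ω_d = ω_n√(1−ζ²) = 0.563·√(1−0.174) = 0.512 rad/s.
Peak time t_p = π/ω_d = π/0.512 = 6.14 s.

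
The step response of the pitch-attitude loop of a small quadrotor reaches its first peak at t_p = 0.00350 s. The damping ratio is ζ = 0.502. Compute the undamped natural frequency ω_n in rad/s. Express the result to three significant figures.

ω_n ≈ 1040 rad/s

Peak time t_p = π/ω_d, so ω_d = π/t_p = π/0.00350 = 898 rad/s.
ω_n = ω_d/√(1−ζ²) = 898/√0.748 = 1040 rad/s.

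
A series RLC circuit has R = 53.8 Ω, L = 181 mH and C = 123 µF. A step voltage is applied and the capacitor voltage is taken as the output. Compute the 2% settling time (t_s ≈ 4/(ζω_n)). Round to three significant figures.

t_s ≈ 0.0269 s

For a series RLC circuit (capacitor voltage as output), ω_n = 1/√(LC) = 1/√(181 mH · 123 µF) = 212 rad/s.
ζ = (R/2)·√(C/L) = (53.8/2)·√(123 µF/181 mH) = 0.701.
t_s ≈ 4/(ζω_n) = 0.0269 s.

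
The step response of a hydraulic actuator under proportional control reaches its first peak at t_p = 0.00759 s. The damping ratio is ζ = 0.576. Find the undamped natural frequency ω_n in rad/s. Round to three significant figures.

Peak time t_p = π/ω_d, so ω_d = π/t_p = π/0.00759 = 414 rad/s.
ω_n = ω_d/√(1−ζ²) = 414/√0.668 = 506 rad/s.

ω_n ≈ 506 rad/s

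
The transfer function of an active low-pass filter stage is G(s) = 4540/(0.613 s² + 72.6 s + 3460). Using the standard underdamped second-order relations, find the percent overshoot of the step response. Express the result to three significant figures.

%OS ≈ 1.79%

Dividing through by 0.613: denominator becomes s² + 118.4 s + 5644.
So ω_n = √5644 = 75.1 rad/s and ζ = 118.4/(2·75.1) = 0.788.
%OS = 100·exp(−πζ/√(1−ζ²)) = 1.79%.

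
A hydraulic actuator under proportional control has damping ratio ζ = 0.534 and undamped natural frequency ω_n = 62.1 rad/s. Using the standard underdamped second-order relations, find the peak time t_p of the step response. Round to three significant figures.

t_p ≈ 0.0598 s

The damped frequency is ω_d = ω_n√(1−ζ²) = 62.1·√(1−0.285) = 52.5 rad/s.
Peak time t_p = π/ω_d = π/52.5 = 0.0598 s.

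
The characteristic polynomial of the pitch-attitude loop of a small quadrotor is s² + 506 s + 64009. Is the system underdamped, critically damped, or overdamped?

a² − 4b = 506² − 4·64009 = 0 (repeated real root); the system is critically damped.

critically damped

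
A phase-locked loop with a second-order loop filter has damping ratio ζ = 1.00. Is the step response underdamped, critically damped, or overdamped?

Since ζ = 1, the system is critically damped.

critically damped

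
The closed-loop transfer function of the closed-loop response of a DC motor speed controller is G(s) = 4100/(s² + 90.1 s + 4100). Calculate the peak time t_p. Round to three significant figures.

Comparing the denominator to s² + 2ζω_n s + ω_n²: ω_n = √4100 = 64.0 rad/s, and 2ζω_n = 90.1 so ζ = 90.1/(2·64.0) = 0.704.
ω_d = ω_n√(1−ζ²) = 45.5 rad/s. Then t_p = π/ω_d = 0.0690 s.

t_p ≈ 0.0690 s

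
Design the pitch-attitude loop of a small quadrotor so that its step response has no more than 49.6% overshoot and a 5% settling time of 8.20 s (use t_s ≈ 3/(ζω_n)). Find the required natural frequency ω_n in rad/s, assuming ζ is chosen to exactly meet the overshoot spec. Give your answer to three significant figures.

ω_n ≈ 1.68 rad/s

ζ = −ln(OS)/√(π² + (ln OS)²). With OS = 0.496, ln OS = −0.7012 and ζ = 0.7012/3.219 = 0.218.
Then ω_n = 3/(ζ t_s) = 3/(0.218 × 8.20) = 1.68 rad/s.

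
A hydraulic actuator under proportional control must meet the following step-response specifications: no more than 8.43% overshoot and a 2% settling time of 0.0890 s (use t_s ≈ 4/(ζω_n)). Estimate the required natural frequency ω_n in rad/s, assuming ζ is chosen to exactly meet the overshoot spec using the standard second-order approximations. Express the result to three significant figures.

ω_n ≈ 72.7 rad/s

Inverting the overshoot relation: ζ = |ln 0.0843|/√(π² + ln²0.0843) = 0.619.
From t_s ≈ 4/(ζω_n): ω_n = 4/(ζ·t_s) = 4/(0.619·0.0890) = 72.7 rad/s.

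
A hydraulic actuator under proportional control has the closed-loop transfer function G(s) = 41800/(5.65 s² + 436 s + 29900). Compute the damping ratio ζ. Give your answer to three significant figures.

Dividing through by 5.65: denominator becomes s² + 77.17 s + 5292.
So ω_n = √5292 = 72.7 rad/s and ζ = 77.17/(2·72.7) = 0.530.

ζ ≈ 0.530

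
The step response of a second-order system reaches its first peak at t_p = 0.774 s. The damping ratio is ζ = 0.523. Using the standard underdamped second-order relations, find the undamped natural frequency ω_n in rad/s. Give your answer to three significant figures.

Peak time t_p = π/ω_d, so ω_d = π/t_p = π/0.774 = 4.06 rad/s.
ω_n = ω_d/√(1−ζ²) = 4.06/√0.726 = 4.76 rad/s.

ω_n ≈ 4.76 rad/s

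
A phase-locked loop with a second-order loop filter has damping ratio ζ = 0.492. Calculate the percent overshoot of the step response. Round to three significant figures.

For an underdamped second-order system, %OS = 100·exp(−πζ/√(1−ζ²)).
πζ/√(1−ζ²) = π·0.492/√(1−0.242) = 1.775, so %OS = 100·e^(−1.775) = 16.9%.

%OS ≈ 16.9%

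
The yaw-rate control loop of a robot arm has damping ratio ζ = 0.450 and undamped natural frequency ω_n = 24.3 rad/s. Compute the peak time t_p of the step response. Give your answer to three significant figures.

The damped frequency is ω_d = ω_n√(1−ζ²) = 24.3·√(1−0.203) = 21.7 rad/s.
Peak time t_p = π/ω_d = π/21.7 = 0.145 s.

t_p ≈ 0.145 s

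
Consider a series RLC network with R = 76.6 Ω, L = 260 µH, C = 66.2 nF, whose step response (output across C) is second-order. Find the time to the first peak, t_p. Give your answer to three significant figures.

t_p ≈ 0.0000165 s

For a series RLC circuit (capacitor voltage as output), ω_n = 1/√(LC) = 1/√(260 µH · 66.2 nF) = 241000 rad/s.
ζ = (R/2)·√(C/L) = (76.6/2)·√(66.2 nF/260 µH) = 0.611.
ω_d = 241000·√(1 − 0.611²) = 191000 rad/s. t_p = π/ω_d = 0.0000165 s.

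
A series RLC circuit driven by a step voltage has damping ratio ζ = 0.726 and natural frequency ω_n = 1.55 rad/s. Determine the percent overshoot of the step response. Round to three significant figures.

%OS ≈ 3.63%

For an underdamped second-order system, %OS = 100·exp(−πζ/√(1−ζ²)).
πζ/√(1−ζ²) = π·0.726/√(1−0.527) = 3.317, so %OS = 100·e^(−3.317) = 3.63%.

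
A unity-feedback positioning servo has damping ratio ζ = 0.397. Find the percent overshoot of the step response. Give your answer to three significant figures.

For an underdamped second-order system, %OS = 100·exp(−πζ/√(1−ζ²)).
πζ/√(1−ζ²) = π·0.397/√(1−0.158) = 1.359, so %OS = 100·e^(−1.359) = 25.7%.

%OS ≈ 25.7%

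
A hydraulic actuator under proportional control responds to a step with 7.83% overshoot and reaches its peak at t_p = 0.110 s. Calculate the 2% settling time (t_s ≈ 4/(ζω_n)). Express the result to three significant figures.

t_s ≈ 0.173 s

From the overshoot, ζ = −ln(OS)/√(π²+ln²(OS)) = 0.630.
From t_p = π/ω_d, ω_d = π/0.110 = 28.6 rad/s, so ω_n = ω_d/√(1−ζ²) = 36.8 rad/s.
t_s ≈ 4/(ζω_n) = 4/(0.630·36.8) = 0.173 s.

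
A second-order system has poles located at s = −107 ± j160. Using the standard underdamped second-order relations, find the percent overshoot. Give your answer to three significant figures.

With σ = 107, ω_d = 160: ω_n = √(σ²+ω_d²) = 192 rad/s, ζ = σ/ω_n = 0.556.
Overshoot: exp(−π·0.556/√(1−0.556²)) = 0.122, i.e. 12.2%.

%OS ≈ 12.2%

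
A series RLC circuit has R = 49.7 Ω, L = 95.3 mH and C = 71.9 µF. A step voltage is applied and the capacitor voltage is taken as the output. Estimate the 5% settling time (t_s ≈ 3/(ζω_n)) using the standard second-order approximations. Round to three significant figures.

t_s ≈ 0.0115 s

For a series RLC circuit (capacitor voltage as output), ω_n = 1/√(LC) = 1/√(95.3 mH · 71.9 µF) = 382 rad/s.
ζ = (R/2)·√(C/L) = (49.7/2)·√(71.9 µF/95.3 mH) = 0.683.
t_s ≈ 3/(ζω_n) = 0.0115 s.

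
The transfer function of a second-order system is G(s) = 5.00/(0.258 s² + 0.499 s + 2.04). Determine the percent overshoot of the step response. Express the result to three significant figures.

Dividing through by 0.258: denominator becomes s² + 1.934 s + 7.907.
So ω_n = √7.907 = 2.81 rad/s and ζ = 1.934/(2·2.81) = 0.344.
%OS = 100·exp(−πζ/√(1−ζ²)) = 31.6%.

%OS ≈ 31.6%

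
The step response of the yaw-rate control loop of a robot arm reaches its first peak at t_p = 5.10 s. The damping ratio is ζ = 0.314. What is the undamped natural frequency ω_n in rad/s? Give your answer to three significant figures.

Peak time t_p = π/ω_d, so ω_d = π/t_p = π/5.10 = 0.616 rad/s.
ω_n = ω_d/√(1−ζ²) = 0.616/√0.901 = 0.649 rad/s.

ω_n ≈ 0.649 rad/s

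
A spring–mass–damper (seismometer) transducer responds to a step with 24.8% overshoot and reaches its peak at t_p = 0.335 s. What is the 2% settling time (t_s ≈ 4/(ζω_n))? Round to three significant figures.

t_s ≈ 0.961 s

The overshoot fixes ζ = −ln(OS)/√(π²+ln²(OS)) = 0.406.
From t_p = π/ω_d, ω_d = π/0.335 = 9.38 rad/s, so ω_n = ω_d/√(1−ζ²) = 10.3 rad/s.
t_s ≈ 4/(ζω_n) = 4/(0.406·10.3) = 0.961 s.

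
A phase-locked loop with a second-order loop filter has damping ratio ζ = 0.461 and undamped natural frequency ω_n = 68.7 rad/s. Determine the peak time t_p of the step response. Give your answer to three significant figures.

t_p ≈ 0.0515 s

The damped frequency is ω_d = ω_n√(1−ζ²) = 68.7·√(1−0.213) = 61.0 rad/s.
Peak time t_p = π/ω_d = π/61.0 = 0.0515 s.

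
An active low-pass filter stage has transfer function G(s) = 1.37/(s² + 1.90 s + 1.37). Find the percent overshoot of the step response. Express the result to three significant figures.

%OS ≈ 1.27%

ω_n = √1.37 = 1.17 rad/s; ζ = 1.90/(2·1.17) = 0.812.
Overshoot: exp(−π·0.812/√(1−0.812²)) = 0.0127, i.e. 1.27%.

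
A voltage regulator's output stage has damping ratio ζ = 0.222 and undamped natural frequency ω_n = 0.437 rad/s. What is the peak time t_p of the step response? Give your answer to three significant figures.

t_p ≈ 7.37 s

The damped frequency is ω_d = ω_n√(1−ζ²) = 0.437·√(1−0.0493) = 0.426 rad/s.
Peak time t_p = π/ω_d = π/0.426 = 7.37 s.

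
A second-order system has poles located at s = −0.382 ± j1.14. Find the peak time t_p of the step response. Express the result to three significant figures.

t_p ≈ 2.76 s

t_p = π/ω_d with ω_d = 1.14 (the imaginary part), so t_p = 2.76 s.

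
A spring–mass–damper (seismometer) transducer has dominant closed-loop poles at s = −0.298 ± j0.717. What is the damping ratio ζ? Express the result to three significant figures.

ζ ≈ 0.384

|pole| = ω_n = √(0.298² + 0.717²) = 0.776 rad/s; ζ = cos θ = σ/ω_n = 0.384.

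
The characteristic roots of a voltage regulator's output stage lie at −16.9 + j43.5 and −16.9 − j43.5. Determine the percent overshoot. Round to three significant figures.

%OS ≈ 29.5%

With σ = 16.9, ω_d = 43.5: ω_n = √(σ²+ω_d²) = 46.7 rad/s, ζ = σ/ω_n = 0.362.
%OS = 100 e^{−πζ/√(1−ζ²)} with ζ = 0.362 gives 29.5%.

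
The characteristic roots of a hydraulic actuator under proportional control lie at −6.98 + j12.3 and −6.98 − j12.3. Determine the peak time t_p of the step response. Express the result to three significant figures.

t_p = π/ω_d with ω_d = 12.3 (the imaginary part), so t_p = 0.255 s.

t_p ≈ 0.255 s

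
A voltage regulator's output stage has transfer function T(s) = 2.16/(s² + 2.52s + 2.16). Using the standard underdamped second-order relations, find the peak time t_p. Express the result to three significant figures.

t_p ≈ 4.15 s

Comparing the denominator to s² + 2ζω_n s + ω_n²: ω_n = √2.16 = 1.47 rad/s, and 2ζω_n = 2.52 so ζ = 2.52/(2·1.47) = 0.857.
The damped frequency ω_d = ω_n√(1−ζ²) = 0.757 rad/s. Then t_p = π/ω_d = 4.15 s.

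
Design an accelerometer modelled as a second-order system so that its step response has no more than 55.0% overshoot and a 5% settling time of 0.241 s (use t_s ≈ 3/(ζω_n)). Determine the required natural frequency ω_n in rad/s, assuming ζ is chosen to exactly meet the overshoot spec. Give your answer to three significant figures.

ω_n ≈ 66.6 rad/s

From %OS = 100·exp(−πζ/√(1−ζ²)), invert to get ζ = −ln(OS)/√(π² + ln²(OS)) with OS = 0.550.
−ln 0.550 = 0.5978, so ζ = 0.5978/√(π² + 0.3574) = 0.187.
From t_s ≈ 3/(ζω_n): ω_n = 3/(ζ·t_s) = 3/(0.187·0.241) = 66.6 rad/s.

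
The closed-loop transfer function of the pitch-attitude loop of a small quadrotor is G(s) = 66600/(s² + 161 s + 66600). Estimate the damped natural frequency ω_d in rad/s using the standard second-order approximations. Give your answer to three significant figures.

Comparing the denominator to s² + 2ζω_n s + ω_n²: ω_n = √66600 = 258 rad/s, and 2ζω_n = 161 so ζ = 161/(2·258) = 0.312.
ω_d = ω_n√(1−ζ²) = 245 rad/s.

ω_d ≈ 245 rad/s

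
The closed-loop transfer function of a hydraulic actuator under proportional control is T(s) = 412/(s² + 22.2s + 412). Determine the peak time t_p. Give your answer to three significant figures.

ω_n = √412 = 20.3 rad/s; ζ = 22.2/(2·20.3) = 0.547.
ω_d = 20.3·√(1 − 0.547²) = 17.0 rad/s. Then t_p = π/ω_d = 0.185 s.

t_p ≈ 0.185 s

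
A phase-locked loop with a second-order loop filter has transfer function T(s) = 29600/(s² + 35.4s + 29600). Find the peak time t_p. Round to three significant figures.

t_p ≈ 0.0184 s

ω_n = √29600 = 172 rad/s; ζ = 35.4/(2·172) = 0.103.
ω_d = 172·√(1 − 0.103²) = 171 rad/s. Then t_p = π/ω_d = 0.0184 s.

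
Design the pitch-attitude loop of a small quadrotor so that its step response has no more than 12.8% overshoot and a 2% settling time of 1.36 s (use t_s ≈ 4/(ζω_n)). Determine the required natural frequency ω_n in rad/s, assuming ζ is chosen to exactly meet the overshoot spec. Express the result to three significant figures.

From %OS = 100·exp(−πζ/√(1−ζ²)), invert to get ζ = −ln(OS)/√(π² + ln²(OS)) with OS = 0.128.
−ln 0.128 = 2.056, so ζ = 2.056/√(π² + 4.226) = 0.548.
From t_s ≈ 4/(ζω_n): ω_n = 4/(ζ·t_s) = 4/(0.548·1.36) = 5.37 rad/s.

ω_n ≈ 5.37 rad/s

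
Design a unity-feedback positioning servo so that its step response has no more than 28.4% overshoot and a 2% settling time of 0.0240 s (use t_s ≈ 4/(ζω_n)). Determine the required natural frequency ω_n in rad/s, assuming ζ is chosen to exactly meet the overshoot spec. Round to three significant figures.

Inverting the overshoot relation: ζ = |ln 0.284|/√(π² + ln²0.284) = 0.372.
From t_s ≈ 4/(ζω_n): ω_n = 4/(ζ·t_s) = 4/(0.372·0.0240) = 448 rad/s.

ω_n ≈ 448 rad/s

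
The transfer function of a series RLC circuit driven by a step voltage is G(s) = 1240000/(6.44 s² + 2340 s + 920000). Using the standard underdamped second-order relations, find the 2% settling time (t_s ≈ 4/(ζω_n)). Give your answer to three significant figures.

t_s ≈ 0.0220 s

Dividing through by 6.44: denominator becomes s² + 363.4 s + 142900.
So ω_n = √142900 = 378 rad/s and ζ = 363.4/(2·378) = 0.481.
t_s ≈ 4/(ζω_n) = 0.0220 s.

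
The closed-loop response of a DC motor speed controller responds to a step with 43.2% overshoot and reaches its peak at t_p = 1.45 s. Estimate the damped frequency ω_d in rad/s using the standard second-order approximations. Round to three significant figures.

ω_d ≈ 2.17 rad/s

t_p = π/ω_d, so ω_d = π/1.45 = 2.17 rad/s.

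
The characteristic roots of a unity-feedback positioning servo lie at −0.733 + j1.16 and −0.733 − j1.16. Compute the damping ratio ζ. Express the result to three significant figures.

The poles are at −σ ± jω_d with σ = 0.733 and ω_d = 1.16, so ω_n = √(σ²+ω_d²) = 1.37 rad/s and ζ = σ/ω_n = 0.534.

ζ ≈ 0.534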